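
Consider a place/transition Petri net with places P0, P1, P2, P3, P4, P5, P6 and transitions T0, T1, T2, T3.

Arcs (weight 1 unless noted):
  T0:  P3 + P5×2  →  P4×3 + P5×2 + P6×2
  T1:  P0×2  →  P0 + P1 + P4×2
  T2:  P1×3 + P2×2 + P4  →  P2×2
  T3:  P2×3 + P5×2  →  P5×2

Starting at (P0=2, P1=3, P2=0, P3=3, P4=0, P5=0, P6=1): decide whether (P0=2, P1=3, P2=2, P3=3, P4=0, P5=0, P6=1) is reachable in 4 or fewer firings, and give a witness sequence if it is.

NO — not reachable within 4 firings

depth 0: 1 marking
depth 1: 2 markings reached so far
depth 2: 2 markings reached so far
(frontier empty at depth 2; search complete)
target is not among the 2 markings reachable within 4 steps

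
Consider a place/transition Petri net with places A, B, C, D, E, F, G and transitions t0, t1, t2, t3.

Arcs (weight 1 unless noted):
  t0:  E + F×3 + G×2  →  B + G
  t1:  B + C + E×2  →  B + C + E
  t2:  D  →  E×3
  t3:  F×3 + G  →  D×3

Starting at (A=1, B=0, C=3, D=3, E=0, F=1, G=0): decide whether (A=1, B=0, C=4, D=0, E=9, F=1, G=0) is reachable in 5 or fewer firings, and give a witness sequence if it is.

NO — not reachable within 5 firings

depth 0: 1 marking
depth 1: 2 markings reached so far
depth 2: 3 markings reached so far
depth 3: 4 markings reached so far
depth 4: 4 markings reached so far
(frontier empty at depth 4; search complete)
target is not among the 4 markings reachable within 5 steps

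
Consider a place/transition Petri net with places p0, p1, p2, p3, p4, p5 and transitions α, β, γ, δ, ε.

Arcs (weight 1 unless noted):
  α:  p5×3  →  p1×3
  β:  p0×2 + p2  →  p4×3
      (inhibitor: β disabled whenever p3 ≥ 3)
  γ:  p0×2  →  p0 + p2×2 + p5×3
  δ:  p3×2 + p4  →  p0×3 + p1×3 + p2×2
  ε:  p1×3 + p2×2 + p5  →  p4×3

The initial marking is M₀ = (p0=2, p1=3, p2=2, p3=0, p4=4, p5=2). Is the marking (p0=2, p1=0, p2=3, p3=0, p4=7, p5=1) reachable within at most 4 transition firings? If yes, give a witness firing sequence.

depth 0: 1 marking
depth 1: 4 markings reached so far
depth 2: 6 markings reached so far
depth 3: 7 markings reached so far
depth 4: 8 markings reached so far
target is not among the 8 markings reachable within 4 steps

NO — not reachable within 4 firings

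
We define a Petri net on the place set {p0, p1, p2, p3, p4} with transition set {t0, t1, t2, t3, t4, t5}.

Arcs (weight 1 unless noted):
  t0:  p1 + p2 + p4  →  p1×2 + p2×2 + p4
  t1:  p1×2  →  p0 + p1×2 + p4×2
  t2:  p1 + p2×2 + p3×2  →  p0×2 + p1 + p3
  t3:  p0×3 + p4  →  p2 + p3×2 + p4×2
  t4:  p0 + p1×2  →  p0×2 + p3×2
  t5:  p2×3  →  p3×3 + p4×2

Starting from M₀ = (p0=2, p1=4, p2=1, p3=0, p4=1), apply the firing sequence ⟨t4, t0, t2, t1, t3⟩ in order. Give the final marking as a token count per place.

step 1: fire t4:  (p0=2, p1=4, p2=1, p3=0, p4=1) → (p0=3, p1=2, p2=1, p3=2, p4=1)
step 2: fire t0:  (p0=3, p1=2, p2=1, p3=2, p4=1) → (p0=3, p1=3, p2=2, p3=2, p4=1)
step 3: fire t2:  (p0=3, p1=3, p2=2, p3=2, p4=1) → (p0=5, p1=3, p2=0, p3=1, p4=1)
step 4: fire t1:  (p0=5, p1=3, p2=0, p3=1, p4=1) → (p0=6, p1=3, p2=0, p3=1, p4=3)
step 5: fire t3:  (p0=6, p1=3, p2=0, p3=1, p4=3) → (p0=3, p1=3, p2=1, p3=3, p4=4)

(p0=3, p1=3, p2=1, p3=3, p4=4)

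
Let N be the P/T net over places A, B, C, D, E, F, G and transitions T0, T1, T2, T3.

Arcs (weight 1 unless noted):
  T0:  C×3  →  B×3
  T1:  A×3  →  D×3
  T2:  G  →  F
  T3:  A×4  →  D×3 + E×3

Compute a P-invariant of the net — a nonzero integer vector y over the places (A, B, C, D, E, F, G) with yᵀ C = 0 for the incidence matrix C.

y = (A:0, B:1, C:1, D:0, E:0, F:0, G:0)

Incidence matrix C (rows=places, cols=transitions):
       T0   T1   T2   T3
    A   0   -3    0   -4
    B   3    0    0    0
    C  -3    0    0    0
    D   0    3    0    3
    E   0    0    0    3
    F   0    0    1    0
    G   0    0   -1    0

Candidate y = [0, 1, 1, 0, 0, 0, 0]; check y·C column-wise:
  col T0: 1·3 + 1·-3 = 0
  col T1: 0·-3 + 1·0 + 1·0 + 0·3 = 0
  col T2: 1·0 + 1·0 + 0·1 + 0·-1 = 0
  col T3: 0·-4 + 1·0 + 1·0 + 0·3 + 0·3 = 0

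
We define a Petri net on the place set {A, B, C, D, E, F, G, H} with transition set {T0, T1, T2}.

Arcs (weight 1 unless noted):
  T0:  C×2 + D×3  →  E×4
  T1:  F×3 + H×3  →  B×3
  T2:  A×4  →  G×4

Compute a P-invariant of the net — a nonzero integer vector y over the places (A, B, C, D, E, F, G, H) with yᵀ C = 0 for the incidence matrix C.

Incidence matrix C (rows=places, cols=transitions):
       T0   T1   T2
    A   0    0   -4
    B   0    3    0
    C  -2    0    0
    D  -3    0    0
    E   4    0    0
    F   0   -3    0
    G   0    0    4
    H   0   -3    0

Candidate y = [0, 0, 3, -2, 0, 0, 0, 0]; check y·C column-wise:
  col T0: 3·-2 + -2·-3 + 0·4 = 0
  col T1: 0·3 + 3·0 + -2·0 + 0·-3 + 0·-3 = 0
  col T2: 0·-4 + 3·0 + -2·0 + 0·4 = 0

y = (A:0, B:0, C:3, D:-2, E:0, F:0, G:0, H:0)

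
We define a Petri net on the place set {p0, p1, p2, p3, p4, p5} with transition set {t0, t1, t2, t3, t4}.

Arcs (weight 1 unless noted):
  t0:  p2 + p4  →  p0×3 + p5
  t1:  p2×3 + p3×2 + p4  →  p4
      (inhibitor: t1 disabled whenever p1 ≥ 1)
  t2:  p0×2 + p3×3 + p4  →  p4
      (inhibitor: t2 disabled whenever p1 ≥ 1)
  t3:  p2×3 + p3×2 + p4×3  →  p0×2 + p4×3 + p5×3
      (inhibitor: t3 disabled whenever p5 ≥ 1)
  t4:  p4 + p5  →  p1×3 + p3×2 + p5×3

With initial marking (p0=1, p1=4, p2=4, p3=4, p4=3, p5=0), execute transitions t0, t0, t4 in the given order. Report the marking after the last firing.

step 1: fire t0:  (p0=1, p1=4, p2=4, p3=4, p4=3, p5=0) → (p0=4, p1=4, p2=3, p3=4, p4=2, p5=1)
step 2: fire t0:  (p0=4, p1=4, p2=3, p3=4, p4=2, p5=1) → (p0=7, p1=4, p2=2, p3=4, p4=1, p5=2)
step 3: fire t4:  (p0=7, p1=4, p2=2, p3=4, p4=1, p5=2) → (p0=7, p1=7, p2=2, p3=6, p4=0, p5=4)

(p0=7, p1=7, p2=2, p3=6, p4=0, p5=4)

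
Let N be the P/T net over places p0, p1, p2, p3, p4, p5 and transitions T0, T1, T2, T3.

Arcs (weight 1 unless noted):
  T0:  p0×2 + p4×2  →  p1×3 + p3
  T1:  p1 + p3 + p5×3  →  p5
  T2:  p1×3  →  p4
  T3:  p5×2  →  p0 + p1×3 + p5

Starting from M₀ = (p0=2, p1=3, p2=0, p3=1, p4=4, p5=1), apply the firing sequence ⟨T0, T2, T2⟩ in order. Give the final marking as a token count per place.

(p0=0, p1=0, p2=0, p3=2, p4=4, p5=1)

step 1: fire T0:  (p0=2, p1=3, p2=0, p3=1, p4=4, p5=1) → (p0=0, p1=6, p2=0, p3=2, p4=2, p5=1)
step 2: fire T2:  (p0=0, p1=6, p2=0, p3=2, p4=2, p5=1) → (p0=0, p1=3, p2=0, p3=2, p4=3, p5=1)
step 3: fire T2:  (p0=0, p1=3, p2=0, p3=2, p4=3, p5=1) → (p0=0, p1=0, p2=0, p3=2, p4=4, p5=1)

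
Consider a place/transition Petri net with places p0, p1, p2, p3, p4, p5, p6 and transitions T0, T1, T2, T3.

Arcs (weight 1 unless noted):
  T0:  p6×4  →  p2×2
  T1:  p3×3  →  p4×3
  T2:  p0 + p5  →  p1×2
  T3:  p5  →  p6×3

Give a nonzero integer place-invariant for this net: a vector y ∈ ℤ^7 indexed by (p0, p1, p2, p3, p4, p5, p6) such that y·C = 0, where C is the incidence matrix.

Incidence matrix C (rows=places, cols=transitions):
       T0   T1   T2   T3
   p0   0    0   -1    0
   p1   0    0    2    0
   p2   2    0    0    0
   p3   0   -3    0    0
   p4   0    3    0    0
   p5   0    0   -1   -1
   p6  -4    0    0    3

Candidate y = [2, 1, 0, 0, 0, 0, 0]; check y·C column-wise:
  col T0: 2·0 + 1·0 + 0·2 + 0·-4 = 0
  col T1: 2·0 + 1·0 + 0·-3 + 0·3 = 0
  col T2: 2·-1 + 1·2 + 0·-1 = 0
  col T3: 2·0 + 1·0 + 0·-1 + 0·3 = 0

y = (p0:2, p1:1, p2:0, p3:0, p4:0, p5:0, p6:0)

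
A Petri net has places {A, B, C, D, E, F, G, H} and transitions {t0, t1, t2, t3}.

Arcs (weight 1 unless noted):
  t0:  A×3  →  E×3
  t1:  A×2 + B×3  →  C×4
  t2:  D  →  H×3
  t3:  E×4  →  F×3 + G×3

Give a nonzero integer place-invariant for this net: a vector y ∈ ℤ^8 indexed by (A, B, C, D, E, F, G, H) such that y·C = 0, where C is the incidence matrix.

y = (A:0, B:4, C:3, D:0, E:0, F:0, G:0, H:0)

Incidence matrix C (rows=places, cols=transitions):
       t0   t1   t2   t3
    A  -3   -2    0    0
    B   0   -3    0    0
    C   0    4    0    0
    D   0    0   -1    0
    E   3    0    0   -4
    F   0    0    0    3
    G   0    0    0    3
    H   0    0    3    0

Candidate y = [0, 4, 3, 0, 0, 0, 0, 0]; check y·C column-wise:
  col t0: 0·-3 + 4·0 + 3·0 + 0·3 = 0
  col t1: 0·-2 + 4·-3 + 3·4 = 0
  col t2: 4·0 + 3·0 + 0·-1 + 0·3 = 0
  col t3: 4·0 + 3·0 + 0·-4 + 0·3 + 0·3 = 0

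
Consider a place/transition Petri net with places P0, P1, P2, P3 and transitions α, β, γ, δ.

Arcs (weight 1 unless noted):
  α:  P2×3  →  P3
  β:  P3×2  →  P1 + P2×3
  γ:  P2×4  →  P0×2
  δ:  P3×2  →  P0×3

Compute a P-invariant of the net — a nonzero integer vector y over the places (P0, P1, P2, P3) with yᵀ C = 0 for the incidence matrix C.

y = (P0:2, P1:3, P2:1, P3:3)

Incidence matrix C (rows=places, cols=transitions):
        α    β    γ    δ
   P0   0    0    2    3
   P1   0    1    0    0
   P2  -3    3   -4    0
   P3   1   -2    0   -2

Candidate y = [2, 3, 1, 3]; check y·C column-wise:
  col α: 2·0 + 3·0 + 1·-3 + 3·1 = 0
  col β: 2·0 + 3·1 + 1·3 + 3·-2 = 0
  col γ: 2·2 + 3·0 + 1·-4 + 3·0 = 0
  col δ: 2·3 + 3·0 + 1·0 + 3·-2 = 0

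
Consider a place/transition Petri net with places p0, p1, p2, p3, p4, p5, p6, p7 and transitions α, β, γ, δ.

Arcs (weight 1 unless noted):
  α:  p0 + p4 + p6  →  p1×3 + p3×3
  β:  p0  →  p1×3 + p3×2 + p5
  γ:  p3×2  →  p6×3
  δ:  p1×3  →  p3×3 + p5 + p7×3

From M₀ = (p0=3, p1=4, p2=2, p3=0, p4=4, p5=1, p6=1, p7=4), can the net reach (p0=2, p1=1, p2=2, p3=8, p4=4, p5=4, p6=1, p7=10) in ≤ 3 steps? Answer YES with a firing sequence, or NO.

step 1: fire β:  (p0=3, p1=4, p2=2, p3=0, p4=4, p5=1, p6=1, p7=4) → (p0=2, p1=7, p2=2, p3=2, p4=4, p5=2, p6=1, p7=4)
step 2: fire δ:  (p0=2, p1=7, p2=2, p3=2, p4=4, p5=2, p6=1, p7=4) → (p0=2, p1=4, p2=2, p3=5, p4=4, p5=3, p6=1, p7=7)
step 3: fire δ:  (p0=2, p1=4, p2=2, p3=5, p4=4, p5=3, p6=1, p7=7) → (p0=2, p1=1, p2=2, p3=8, p4=4, p5=4, p6=1, p7=10)

YES — reachable via ⟨β, δ, δ⟩ (3 firings)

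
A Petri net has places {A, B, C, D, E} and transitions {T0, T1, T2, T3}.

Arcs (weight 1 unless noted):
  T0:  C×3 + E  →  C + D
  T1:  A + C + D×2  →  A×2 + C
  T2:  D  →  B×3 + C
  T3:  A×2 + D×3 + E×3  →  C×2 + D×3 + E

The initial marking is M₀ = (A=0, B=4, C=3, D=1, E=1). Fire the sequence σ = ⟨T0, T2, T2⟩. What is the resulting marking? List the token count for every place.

(A=0, B=10, C=3, D=0, E=0)

step 1: fire T0:  (A=0, B=4, C=3, D=1, E=1) → (A=0, B=4, C=1, D=2, E=0)
step 2: fire T2:  (A=0, B=4, C=1, D=2, E=0) → (A=0, B=7, C=2, D=1, E=0)
step 3: fire T2:  (A=0, B=7, C=2, D=1, E=0) → (A=0, B=10, C=3, D=0, E=0)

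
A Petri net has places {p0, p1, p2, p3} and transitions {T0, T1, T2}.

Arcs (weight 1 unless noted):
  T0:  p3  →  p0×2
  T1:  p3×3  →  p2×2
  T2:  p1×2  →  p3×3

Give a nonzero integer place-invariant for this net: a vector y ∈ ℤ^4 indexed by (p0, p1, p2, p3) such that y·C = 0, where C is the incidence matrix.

y = (p0:1, p1:3, p2:3, p3:2)

Incidence matrix C (rows=places, cols=transitions):
       T0   T1   T2
   p0   2    0    0
   p1   0    0   -2
   p2   0    2    0
   p3  -1   -3    3

Candidate y = [1, 3, 3, 2]; check y·C column-wise:
  col T0: 1·2 + 3·0 + 3·0 + 2·-1 = 0
  col T1: 1·0 + 3·0 + 3·2 + 2·-3 = 0
  col T2: 1·0 + 3·-2 + 3·0 + 2·3 = 0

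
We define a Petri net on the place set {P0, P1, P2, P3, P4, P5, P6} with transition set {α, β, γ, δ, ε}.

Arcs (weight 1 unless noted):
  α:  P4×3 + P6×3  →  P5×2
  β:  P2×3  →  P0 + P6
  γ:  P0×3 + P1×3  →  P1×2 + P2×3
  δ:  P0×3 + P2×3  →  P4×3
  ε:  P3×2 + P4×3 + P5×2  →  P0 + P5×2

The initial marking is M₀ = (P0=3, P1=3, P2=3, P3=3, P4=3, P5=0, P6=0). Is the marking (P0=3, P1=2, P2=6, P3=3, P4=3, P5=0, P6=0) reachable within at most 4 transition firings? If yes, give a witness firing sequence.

depth 0: 1 marking
depth 1: 4 markings reached so far
depth 2: 5 markings reached so far
depth 3: 6 markings reached so far
depth 4: 6 markings reached so far
(frontier empty at depth 4; search complete)
target is not among the 6 markings reachable within 4 steps

NO — not reachable within 4 firings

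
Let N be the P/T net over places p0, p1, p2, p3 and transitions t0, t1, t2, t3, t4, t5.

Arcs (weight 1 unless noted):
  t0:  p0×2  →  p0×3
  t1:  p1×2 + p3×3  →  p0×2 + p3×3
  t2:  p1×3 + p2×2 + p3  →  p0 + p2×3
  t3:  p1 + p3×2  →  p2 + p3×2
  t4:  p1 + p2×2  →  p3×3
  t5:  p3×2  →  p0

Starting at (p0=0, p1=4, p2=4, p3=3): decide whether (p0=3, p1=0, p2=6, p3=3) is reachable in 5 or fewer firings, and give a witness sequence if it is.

YES — reachable via ⟨t1, t0, t3, t3⟩ (4 firings)

step 1: fire t1:  (p0=0, p1=4, p2=4, p3=3) → (p0=2, p1=2, p2=4, p3=3)
step 2: fire t0:  (p0=2, p1=2, p2=4, p3=3) → (p0=3, p1=2, p2=4, p3=3)
step 3: fire t3:  (p0=3, p1=2, p2=4, p3=3) → (p0=3, p1=1, p2=5, p3=3)
step 4: fire t3:  (p0=3, p1=1, p2=5, p3=3) → (p0=3, p1=0, p2=6, p3=3)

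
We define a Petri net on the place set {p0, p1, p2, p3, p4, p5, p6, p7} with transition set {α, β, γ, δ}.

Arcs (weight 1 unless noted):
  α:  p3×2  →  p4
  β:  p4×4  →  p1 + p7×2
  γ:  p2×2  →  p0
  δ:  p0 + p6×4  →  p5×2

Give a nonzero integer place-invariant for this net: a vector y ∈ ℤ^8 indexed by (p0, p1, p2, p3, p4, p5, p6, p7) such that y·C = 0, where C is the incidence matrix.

y = (p0:0, p1:8, p2:0, p3:1, p4:2, p5:0, p6:0, p7:0)

Incidence matrix C (rows=places, cols=transitions):
        α    β    γ    δ
   p0   0    0    1   -1
   p1   0    1    0    0
   p2   0    0   -2    0
   p3  -2    0    0    0
   p4   1   -4    0    0
   p5   0    0    0    2
   p6   0    0    0   -4
   p7   0    2    0    0

Candidate y = [0, 8, 0, 1, 2, 0, 0, 0]; check y·C column-wise:
  col α: 8·0 + 1·-2 + 2·1 = 0
  col β: 8·1 + 1·0 + 2·-4 + 0·2 = 0
  col γ: 0·1 + 8·0 + 0·-2 + 1·0 + 2·0 = 0
  col δ: 0·-1 + 8·0 + 1·0 + 2·0 + 0·2 + 0·-4 = 0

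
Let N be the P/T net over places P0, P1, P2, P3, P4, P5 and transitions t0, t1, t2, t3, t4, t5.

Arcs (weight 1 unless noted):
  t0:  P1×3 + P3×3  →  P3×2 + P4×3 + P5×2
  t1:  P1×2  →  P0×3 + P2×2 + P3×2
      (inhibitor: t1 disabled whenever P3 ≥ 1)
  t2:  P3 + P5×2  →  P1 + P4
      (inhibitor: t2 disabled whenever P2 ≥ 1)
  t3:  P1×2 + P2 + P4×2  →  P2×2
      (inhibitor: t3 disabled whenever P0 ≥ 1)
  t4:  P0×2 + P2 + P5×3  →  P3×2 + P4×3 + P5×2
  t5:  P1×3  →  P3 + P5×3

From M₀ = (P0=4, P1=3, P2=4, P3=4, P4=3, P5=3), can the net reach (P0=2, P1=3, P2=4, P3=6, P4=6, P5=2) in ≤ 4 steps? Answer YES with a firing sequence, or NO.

NO — not reachable within 4 firings

depth 0: 1 marking
depth 1: 4 markings reached so far
depth 2: 6 markings reached so far
depth 3: 8 markings reached so far
depth 4: 8 markings reached so far
(frontier empty at depth 4; search complete)
target is not among the 8 markings reachable within 4 steps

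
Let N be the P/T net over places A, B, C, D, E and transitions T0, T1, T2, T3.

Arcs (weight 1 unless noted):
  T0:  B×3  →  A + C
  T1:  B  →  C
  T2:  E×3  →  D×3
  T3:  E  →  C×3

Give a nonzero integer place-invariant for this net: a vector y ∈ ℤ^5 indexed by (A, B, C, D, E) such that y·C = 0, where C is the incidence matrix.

Incidence matrix C (rows=places, cols=transitions):
       T0   T1   T2   T3
    A   1    0    0    0
    B  -3   -1    0    0
    C   1    1    0    3
    D   0    0    3    0
    E   0    0   -3   -1

Candidate y = [2, 1, 1, 3, 3]; check y·C column-wise:
  col T0: 2·1 + 1·-3 + 1·1 + 3·0 + 3·0 = 0
  col T1: 2·0 + 1·-1 + 1·1 + 3·0 + 3·0 = 0
  col T2: 2·0 + 1·0 + 1·0 + 3·3 + 3·-3 = 0
  col T3: 2·0 + 1·0 + 1·3 + 3·0 + 3·-1 = 0

y = (A:2, B:1, C:1, D:3, E:3)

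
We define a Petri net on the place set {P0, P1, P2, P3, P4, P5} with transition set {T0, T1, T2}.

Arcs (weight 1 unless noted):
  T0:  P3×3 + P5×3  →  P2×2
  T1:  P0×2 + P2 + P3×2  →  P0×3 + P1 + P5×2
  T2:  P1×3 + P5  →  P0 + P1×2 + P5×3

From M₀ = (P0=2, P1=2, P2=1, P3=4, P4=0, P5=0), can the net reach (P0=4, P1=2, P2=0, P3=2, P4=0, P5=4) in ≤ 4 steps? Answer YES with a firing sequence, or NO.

YES — reachable via ⟨T1, T2⟩ (2 firings)

step 1: fire T1:  (P0=2, P1=2, P2=1, P3=4, P4=0, P5=0) → (P0=3, P1=3, P2=0, P3=2, P4=0, P5=2)
step 2: fire T2:  (P0=3, P1=3, P2=0, P3=2, P4=0, P5=2) → (P0=4, P1=2, P2=0, P3=2, P4=0, P5=4)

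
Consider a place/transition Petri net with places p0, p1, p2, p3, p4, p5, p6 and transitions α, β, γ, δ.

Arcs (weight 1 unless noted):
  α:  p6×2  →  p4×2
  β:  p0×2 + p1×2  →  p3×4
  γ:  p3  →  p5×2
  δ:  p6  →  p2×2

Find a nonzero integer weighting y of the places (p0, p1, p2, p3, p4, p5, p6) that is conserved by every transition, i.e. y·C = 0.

y = (p0:1, p1:-1, p2:0, p3:0, p4:0, p5:0, p6:0)

Incidence matrix C (rows=places, cols=transitions):
        α    β    γ    δ
   p0   0   -2    0    0
   p1   0   -2    0    0
   p2   0    0    0    2
   p3   0    4   -1    0
   p4   2    0    0    0
   p5   0    0    2    0
   p6  -2    0    0   -1

Candidate y = [1, -1, 0, 0, 0, 0, 0]; check y·C column-wise:
  col α: 1·0 + -1·0 + 0·2 + 0·-2 = 0
  col β: 1·-2 + -1·-2 + 0·4 = 0
  col γ: 1·0 + -1·0 + 0·-1 + 0·2 = 0
  col δ: 1·0 + -1·0 + 0·2 + 0·-1 = 0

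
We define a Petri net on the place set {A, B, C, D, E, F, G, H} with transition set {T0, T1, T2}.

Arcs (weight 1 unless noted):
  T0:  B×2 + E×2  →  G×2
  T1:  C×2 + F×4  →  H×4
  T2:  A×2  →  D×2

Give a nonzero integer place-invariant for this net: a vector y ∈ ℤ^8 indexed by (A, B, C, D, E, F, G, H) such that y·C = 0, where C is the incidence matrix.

y = (A:1, B:0, C:0, D:1, E:0, F:0, G:0, H:0)

Incidence matrix C (rows=places, cols=transitions):
       T0   T1   T2
    A   0    0   -2
    B  -2    0    0
    C   0   -2    0
    D   0    0    2
    E  -2    0    0
    F   0   -4    0
    G   2    0    0
    H   0    4    0

Candidate y = [1, 0, 0, 1, 0, 0, 0, 0]; check y·C column-wise:
  col T0: 1·0 + 0·-2 + 1·0 + 0·-2 + 0·2 = 0
  col T1: 1·0 + 0·-2 + 1·0 + 0·-4 + 0·4 = 0
  col T2: 1·-2 + 1·2 = 0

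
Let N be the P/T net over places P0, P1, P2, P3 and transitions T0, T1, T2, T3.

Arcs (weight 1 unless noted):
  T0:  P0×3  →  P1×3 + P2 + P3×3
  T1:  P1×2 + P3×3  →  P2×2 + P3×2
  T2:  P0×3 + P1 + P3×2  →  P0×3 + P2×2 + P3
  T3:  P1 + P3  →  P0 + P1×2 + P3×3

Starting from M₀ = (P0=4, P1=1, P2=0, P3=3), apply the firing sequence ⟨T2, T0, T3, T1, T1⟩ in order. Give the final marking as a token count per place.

(P0=2, P1=0, P2=7, P3=5)

step 1: fire T2:  (P0=4, P1=1, P2=0, P3=3) → (P0=4, P1=0, P2=2, P3=2)
step 2: fire T0:  (P0=4, P1=0, P2=2, P3=2) → (P0=1, P1=3, P2=3, P3=5)
step 3: fire T3:  (P0=1, P1=3, P2=3, P3=5) → (P0=2, P1=4, P2=3, P3=7)
step 4: fire T1:  (P0=2, P1=4, P2=3, P3=7) → (P0=2, P1=2, P2=5, P3=6)
step 5: fire T1:  (P0=2, P1=2, P2=5, P3=6) → (P0=2, P1=0, P2=7, P3=5)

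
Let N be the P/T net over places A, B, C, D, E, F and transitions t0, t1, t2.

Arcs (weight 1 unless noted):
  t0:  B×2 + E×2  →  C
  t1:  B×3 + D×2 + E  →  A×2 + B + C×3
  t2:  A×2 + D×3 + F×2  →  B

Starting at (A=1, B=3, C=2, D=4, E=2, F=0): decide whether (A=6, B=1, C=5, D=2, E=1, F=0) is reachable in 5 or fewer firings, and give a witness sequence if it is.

depth 0: 1 marking
depth 1: 3 markings reached so far
depth 2: 3 markings reached so far
(frontier empty at depth 2; search complete)
target is not among the 3 markings reachable within 5 steps

NO — not reachable within 5 firings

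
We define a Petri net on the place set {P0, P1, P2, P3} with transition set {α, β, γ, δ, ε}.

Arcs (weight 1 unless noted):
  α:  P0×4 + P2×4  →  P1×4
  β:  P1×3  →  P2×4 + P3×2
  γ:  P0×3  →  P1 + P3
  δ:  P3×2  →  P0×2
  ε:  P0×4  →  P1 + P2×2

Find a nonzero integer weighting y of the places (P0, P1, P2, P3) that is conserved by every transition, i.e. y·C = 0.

y = (P0:1, P1:2, P2:1, P3:1)

Incidence matrix C (rows=places, cols=transitions):
        α    β    γ    δ    ε
   P0  -4    0   -3    2   -4
   P1   4   -3    1    0    1
   P2  -4    4    0    0    2
   P3   0    2    1   -2    0

Candidate y = [1, 2, 1, 1]; check y·C column-wise:
  col α: 1·-4 + 2·4 + 1·-4 + 1·0 = 0
  col β: 1·0 + 2·-3 + 1·4 + 1·2 = 0
  col γ: 1·-3 + 2·1 + 1·0 + 1·1 = 0
  col δ: 1·2 + 2·0 + 1·0 + 1·-2 = 0
  col ε: 1·-4 + 2·1 + 1·2 + 1·0 = 0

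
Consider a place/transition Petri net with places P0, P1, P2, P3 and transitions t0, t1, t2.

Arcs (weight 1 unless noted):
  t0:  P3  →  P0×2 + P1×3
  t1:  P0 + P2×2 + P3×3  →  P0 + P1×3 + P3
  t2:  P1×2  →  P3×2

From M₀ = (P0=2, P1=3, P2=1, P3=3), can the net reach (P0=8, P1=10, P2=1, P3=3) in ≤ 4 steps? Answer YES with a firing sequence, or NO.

depth 0: 1 marking
depth 1: 3 markings reached so far
depth 2: 5 markings reached so far
depth 3: 8 markings reached so far
depth 4: 11 markings reached so far
target is not among the 11 markings reachable within 4 steps

NO — not reachable within 4 firings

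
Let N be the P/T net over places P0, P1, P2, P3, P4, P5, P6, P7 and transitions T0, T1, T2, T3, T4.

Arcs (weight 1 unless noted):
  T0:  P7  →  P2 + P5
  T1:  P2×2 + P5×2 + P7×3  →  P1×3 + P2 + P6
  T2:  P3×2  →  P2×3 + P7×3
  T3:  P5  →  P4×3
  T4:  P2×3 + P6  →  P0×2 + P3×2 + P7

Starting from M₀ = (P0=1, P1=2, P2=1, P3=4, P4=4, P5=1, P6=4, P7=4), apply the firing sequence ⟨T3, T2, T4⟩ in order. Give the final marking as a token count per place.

step 1: fire T3:  (P0=1, P1=2, P2=1, P3=4, P4=4, P5=1, P6=4, P7=4) → (P0=1, P1=2, P2=1, P3=4, P4=7, P5=0, P6=4, P7=4)
step 2: fire T2:  (P0=1, P1=2, P2=1, P3=4, P4=7, P5=0, P6=4, P7=4) → (P0=1, P1=2, P2=4, P3=2, P4=7, P5=0, P6=4, P7=7)
step 3: fire T4:  (P0=1, P1=2, P2=4, P3=2, P4=7, P5=0, P6=4, P7=7) → (P0=3, P1=2, P2=1, P3=4, P4=7, P5=0, P6=3, P7=8)

(P0=3, P1=2, P2=1, P3=4, P4=7, P5=0, P6=3, P7=8)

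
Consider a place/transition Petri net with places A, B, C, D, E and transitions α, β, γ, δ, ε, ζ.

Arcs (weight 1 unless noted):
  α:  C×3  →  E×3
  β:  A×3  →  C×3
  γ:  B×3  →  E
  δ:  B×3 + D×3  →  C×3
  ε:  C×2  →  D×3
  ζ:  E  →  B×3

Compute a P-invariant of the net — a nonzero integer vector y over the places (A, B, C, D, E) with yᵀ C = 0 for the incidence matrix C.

Incidence matrix C (rows=places, cols=transitions):
        α    β    γ    δ    ε    ζ
    A   0   -3    0    0    0    0
    B   0    0   -3   -3    0    3
    C  -3    3    0    3   -2    0
    D   0    0    0   -3    3    0
    E   3    0    1    0    0   -1

Candidate y = [3, 1, 3, 2, 3]; check y·C column-wise:
  col α: 3·0 + 1·0 + 3·-3 + 2·0 + 3·3 = 0
  col β: 3·-3 + 1·0 + 3·3 + 2·0 + 3·0 = 0
  col γ: 3·0 + 1·-3 + 3·0 + 2·0 + 3·1 = 0
  col δ: 3·0 + 1·-3 + 3·3 + 2·-3 + 3·0 = 0
  col ε: 3·0 + 1·0 + 3·-2 + 2·3 + 3·0 = 0
  col ζ: 3·0 + 1·3 + 3·0 + 2·0 + 3·-1 = 0

y = (A:3, B:1, C:3, D:2, E:3)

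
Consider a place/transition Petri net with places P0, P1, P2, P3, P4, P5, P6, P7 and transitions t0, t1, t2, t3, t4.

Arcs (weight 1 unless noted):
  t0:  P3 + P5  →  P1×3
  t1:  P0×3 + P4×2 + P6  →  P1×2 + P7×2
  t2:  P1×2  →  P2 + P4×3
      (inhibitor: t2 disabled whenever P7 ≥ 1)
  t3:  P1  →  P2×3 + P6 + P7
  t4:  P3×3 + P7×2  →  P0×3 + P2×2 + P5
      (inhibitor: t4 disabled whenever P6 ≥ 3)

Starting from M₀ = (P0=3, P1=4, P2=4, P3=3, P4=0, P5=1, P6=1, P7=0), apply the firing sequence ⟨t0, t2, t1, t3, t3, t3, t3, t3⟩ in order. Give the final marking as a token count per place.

step 1: fire t0:  (P0=3, P1=4, P2=4, P3=3, P4=0, P5=1, P6=1, P7=0) → (P0=3, P1=7, P2=4, P3=2, P4=0, P5=0, P6=1, P7=0)
step 2: fire t2:  (P0=3, P1=7, P2=4, P3=2, P4=0, P5=0, P6=1, P7=0) → (P0=3, P1=5, P2=5, P3=2, P4=3, P5=0, P6=1, P7=0)
step 3: fire t1:  (P0=3, P1=5, P2=5, P3=2, P4=3, P5=0, P6=1, P7=0) → (P0=0, P1=7, P2=5, P3=2, P4=1, P5=0, P6=0, P7=2)
step 4: fire t3:  (P0=0, P1=7, P2=5, P3=2, P4=1, P5=0, P6=0, P7=2) → (P0=0, P1=6, P2=8, P3=2, P4=1, P5=0, P6=1, P7=3)
step 5: fire t3:  (P0=0, P1=6, P2=8, P3=2, P4=1, P5=0, P6=1, P7=3) → (P0=0, P1=5, P2=11, P3=2, P4=1, P5=0, P6=2, P7=4)
step 6: fire t3:  (P0=0, P1=5, P2=11, P3=2, P4=1, P5=0, P6=2, P7=4) → (P0=0, P1=4, P2=14, P3=2, P4=1, P5=0, P6=3, P7=5)
step 7: fire t3:  (P0=0, P1=4, P2=14, P3=2, P4=1, P5=0, P6=3, P7=5) → (P0=0, P1=3, P2=17, P3=2, P4=1, P5=0, P6=4, P7=6)
step 8: fire t3:  (P0=0, P1=3, P2=17, P3=2, P4=1, P5=0, P6=4, P7=6) → (P0=0, P1=2, P2=20, P3=2, P4=1, P5=0, P6=5, P7=7)

(P0=0, P1=2, P2=20, P3=2, P4=1, P5=0, P6=5, P7=7)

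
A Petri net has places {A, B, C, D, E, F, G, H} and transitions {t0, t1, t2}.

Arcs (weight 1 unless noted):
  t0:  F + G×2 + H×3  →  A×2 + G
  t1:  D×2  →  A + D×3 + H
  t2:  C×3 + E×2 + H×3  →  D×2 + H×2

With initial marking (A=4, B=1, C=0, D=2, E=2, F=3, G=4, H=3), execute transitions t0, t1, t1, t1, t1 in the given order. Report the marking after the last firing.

step 1: fire t0:  (A=4, B=1, C=0, D=2, E=2, F=3, G=4, H=3) → (A=6, B=1, C=0, D=2, E=2, F=2, G=3, H=0)
step 2: fire t1:  (A=6, B=1, C=0, D=2, E=2, F=2, G=3, H=0) → (A=7, B=1, C=0, D=3, E=2, F=2, G=3, H=1)
step 3: fire t1:  (A=7, B=1, C=0, D=3, E=2, F=2, G=3, H=1) → (A=8, B=1, C=0, D=4, E=2, F=2, G=3, H=2)
step 4: fire t1:  (A=8, B=1, C=0, D=4, E=2, F=2, G=3, H=2) → (A=9, B=1, C=0, D=5, E=2, F=2, G=3, H=3)
step 5: fire t1:  (A=9, B=1, C=0, D=5, E=2, F=2, G=3, H=3) → (A=10, B=1, C=0, D=6, E=2, F=2, G=3, H=4)

(A=10, B=1, C=0, D=6, E=2, F=2, G=3, H=4)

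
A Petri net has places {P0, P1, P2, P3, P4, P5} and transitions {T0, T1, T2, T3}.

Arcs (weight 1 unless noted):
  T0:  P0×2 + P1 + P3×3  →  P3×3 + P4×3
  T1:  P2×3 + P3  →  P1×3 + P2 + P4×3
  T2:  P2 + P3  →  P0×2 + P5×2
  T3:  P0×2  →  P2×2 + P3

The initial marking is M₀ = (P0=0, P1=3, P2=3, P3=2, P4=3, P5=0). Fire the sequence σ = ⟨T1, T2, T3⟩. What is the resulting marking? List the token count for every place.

step 1: fire T1:  (P0=0, P1=3, P2=3, P3=2, P4=3, P5=0) → (P0=0, P1=6, P2=1, P3=1, P4=6, P5=0)
step 2: fire T2:  (P0=0, P1=6, P2=1, P3=1, P4=6, P5=0) → (P0=2, P1=6, P2=0, P3=0, P4=6, P5=2)
step 3: fire T3:  (P0=2, P1=6, P2=0, P3=0, P4=6, P5=2) → (P0=0, P1=6, P2=2, P3=1, P4=6, P5=2)

(P0=0, P1=6, P2=2, P3=1, P4=6, P5=2)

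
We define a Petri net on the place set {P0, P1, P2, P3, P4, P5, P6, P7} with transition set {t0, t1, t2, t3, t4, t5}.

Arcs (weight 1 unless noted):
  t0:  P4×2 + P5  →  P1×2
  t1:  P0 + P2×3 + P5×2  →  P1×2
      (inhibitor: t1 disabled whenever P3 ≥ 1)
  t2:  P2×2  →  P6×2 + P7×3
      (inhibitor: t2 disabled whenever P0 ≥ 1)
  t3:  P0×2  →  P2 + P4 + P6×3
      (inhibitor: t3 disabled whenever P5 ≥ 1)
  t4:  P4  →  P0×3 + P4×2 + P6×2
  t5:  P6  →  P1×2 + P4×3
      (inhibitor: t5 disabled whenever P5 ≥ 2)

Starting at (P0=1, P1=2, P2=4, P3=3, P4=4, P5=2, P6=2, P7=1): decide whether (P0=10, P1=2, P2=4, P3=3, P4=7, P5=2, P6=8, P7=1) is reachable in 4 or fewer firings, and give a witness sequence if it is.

step 1: fire t4:  (P0=1, P1=2, P2=4, P3=3, P4=4, P5=2, P6=2, P7=1) → (P0=4, P1=2, P2=4, P3=3, P4=5, P5=2, P6=4, P7=1)
step 2: fire t4:  (P0=4, P1=2, P2=4, P3=3, P4=5, P5=2, P6=4, P7=1) → (P0=7, P1=2, P2=4, P3=3, P4=6, P5=2, P6=6, P7=1)
step 3: fire t4:  (P0=7, P1=2, P2=4, P3=3, P4=6, P5=2, P6=6, P7=1) → (P0=10, P1=2, P2=4, P3=3, P4=7, P5=2, P6=8, P7=1)

YES — reachable via ⟨t4, t4, t4⟩ (3 firings)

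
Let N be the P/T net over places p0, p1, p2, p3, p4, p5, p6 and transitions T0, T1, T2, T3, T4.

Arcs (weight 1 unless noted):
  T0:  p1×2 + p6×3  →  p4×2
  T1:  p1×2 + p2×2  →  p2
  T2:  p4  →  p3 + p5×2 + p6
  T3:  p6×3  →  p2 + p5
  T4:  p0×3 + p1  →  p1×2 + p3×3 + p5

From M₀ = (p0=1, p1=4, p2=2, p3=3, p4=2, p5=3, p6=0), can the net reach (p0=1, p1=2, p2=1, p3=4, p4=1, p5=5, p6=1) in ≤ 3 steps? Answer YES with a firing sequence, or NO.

YES — reachable via ⟨T1, T2⟩ (2 firings)

step 1: fire T1:  (p0=1, p1=4, p2=2, p3=3, p4=2, p5=3, p6=0) → (p0=1, p1=2, p2=1, p3=3, p4=2, p5=3, p6=0)
step 2: fire T2:  (p0=1, p1=2, p2=1, p3=3, p4=2, p5=3, p6=0) → (p0=1, p1=2, p2=1, p3=4, p4=1, p5=5, p6=1)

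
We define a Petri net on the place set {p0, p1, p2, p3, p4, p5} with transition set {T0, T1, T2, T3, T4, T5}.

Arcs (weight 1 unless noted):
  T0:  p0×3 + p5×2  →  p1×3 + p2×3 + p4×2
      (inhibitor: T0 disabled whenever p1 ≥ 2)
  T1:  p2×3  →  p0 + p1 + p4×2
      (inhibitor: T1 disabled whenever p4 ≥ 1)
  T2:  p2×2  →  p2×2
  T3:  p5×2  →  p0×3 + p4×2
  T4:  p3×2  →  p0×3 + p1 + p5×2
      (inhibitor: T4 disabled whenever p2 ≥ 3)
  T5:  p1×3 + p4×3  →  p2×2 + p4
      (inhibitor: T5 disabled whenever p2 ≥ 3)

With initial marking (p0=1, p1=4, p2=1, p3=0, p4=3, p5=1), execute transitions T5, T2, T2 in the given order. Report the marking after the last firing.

step 1: fire T5:  (p0=1, p1=4, p2=1, p3=0, p4=3, p5=1) → (p0=1, p1=1, p2=3, p3=0, p4=1, p5=1)
step 2: fire T2:  (p0=1, p1=1, p2=3, p3=0, p4=1, p5=1) → (p0=1, p1=1, p2=3, p3=0, p4=1, p5=1)
step 3: fire T2:  (p0=1, p1=1, p2=3, p3=0, p4=1, p5=1) → (p0=1, p1=1, p2=3, p3=0, p4=1, p5=1)

(p0=1, p1=1, p2=3, p3=0, p4=1, p5=1)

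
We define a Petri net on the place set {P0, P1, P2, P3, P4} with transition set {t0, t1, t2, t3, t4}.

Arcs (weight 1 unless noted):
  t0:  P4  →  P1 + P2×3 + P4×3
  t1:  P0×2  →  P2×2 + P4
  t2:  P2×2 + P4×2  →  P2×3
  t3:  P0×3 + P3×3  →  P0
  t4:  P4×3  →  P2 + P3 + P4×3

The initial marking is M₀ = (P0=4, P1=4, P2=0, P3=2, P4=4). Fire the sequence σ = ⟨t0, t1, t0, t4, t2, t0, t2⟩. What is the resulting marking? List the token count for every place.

step 1: fire t0:  (P0=4, P1=4, P2=0, P3=2, P4=4) → (P0=4, P1=5, P2=3, P3=2, P4=6)
step 2: fire t1:  (P0=4, P1=5, P2=3, P3=2, P4=6) → (P0=2, P1=5, P2=5, P3=2, P4=7)
step 3: fire t0:  (P0=2, P1=5, P2=5, P3=2, P4=7) → (P0=2, P1=6, P2=8, P3=2, P4=9)
step 4: fire t4:  (P0=2, P1=6, P2=8, P3=2, P4=9) → (P0=2, P1=6, P2=9, P3=3, P4=9)
step 5: fire t2:  (P0=2, P1=6, P2=9, P3=3, P4=9) → (P0=2, P1=6, P2=10, P3=3, P4=7)
step 6: fire t0:  (P0=2, P1=6, P2=10, P3=3, P4=7) → (P0=2, P1=7, P2=13, P3=3, P4=9)
step 7: fire t2:  (P0=2, P1=7, P2=13, P3=3, P4=9) → (P0=2, P1=7, P2=14, P3=3, P4=7)

(P0=2, P1=7, P2=14, P3=3, P4=7)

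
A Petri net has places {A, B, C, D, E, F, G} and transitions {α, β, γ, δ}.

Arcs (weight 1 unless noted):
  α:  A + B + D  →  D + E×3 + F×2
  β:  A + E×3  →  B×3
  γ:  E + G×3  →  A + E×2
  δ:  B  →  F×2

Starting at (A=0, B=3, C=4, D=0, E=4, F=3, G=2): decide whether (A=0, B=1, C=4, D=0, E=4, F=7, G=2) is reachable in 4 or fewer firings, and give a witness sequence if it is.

YES — reachable via ⟨δ, δ⟩ (2 firings)

step 1: fire δ:  (A=0, B=3, C=4, D=0, E=4, F=3, G=2) → (A=0, B=2, C=4, D=0, E=4, F=5, G=2)
step 2: fire δ:  (A=0, B=2, C=4, D=0, E=4, F=5, G=2) → (A=0, B=1, C=4, D=0, E=4, F=7, G=2)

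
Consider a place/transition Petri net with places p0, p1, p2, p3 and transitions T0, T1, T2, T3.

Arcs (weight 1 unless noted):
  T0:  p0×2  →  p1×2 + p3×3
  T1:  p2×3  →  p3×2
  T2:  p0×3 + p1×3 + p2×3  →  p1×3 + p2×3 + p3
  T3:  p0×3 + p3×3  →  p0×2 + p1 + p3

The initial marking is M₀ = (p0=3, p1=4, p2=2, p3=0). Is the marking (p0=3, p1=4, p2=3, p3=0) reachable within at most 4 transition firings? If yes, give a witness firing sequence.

NO — not reachable within 4 firings

depth 0: 1 marking
depth 1: 2 markings reached so far
depth 2: 2 markings reached so far
(frontier empty at depth 2; search complete)
target is not among the 2 markings reachable within 4 steps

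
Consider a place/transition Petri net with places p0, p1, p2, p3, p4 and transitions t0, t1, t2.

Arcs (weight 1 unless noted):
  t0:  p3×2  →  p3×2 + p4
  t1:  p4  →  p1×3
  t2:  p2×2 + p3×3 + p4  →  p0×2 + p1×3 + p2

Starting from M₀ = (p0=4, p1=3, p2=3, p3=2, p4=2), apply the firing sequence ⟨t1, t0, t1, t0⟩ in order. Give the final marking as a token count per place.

(p0=4, p1=9, p2=3, p3=2, p4=2)

step 1: fire t1:  (p0=4, p1=3, p2=3, p3=2, p4=2) → (p0=4, p1=6, p2=3, p3=2, p4=1)
step 2: fire t0:  (p0=4, p1=6, p2=3, p3=2, p4=1) → (p0=4, p1=6, p2=3, p3=2, p4=2)
step 3: fire t1:  (p0=4, p1=6, p2=3, p3=2, p4=2) → (p0=4, p1=9, p2=3, p3=2, p4=1)
step 4: fire t0:  (p0=4, p1=9, p2=3, p3=2, p4=1) → (p0=4, p1=9, p2=3, p3=2, p4=2)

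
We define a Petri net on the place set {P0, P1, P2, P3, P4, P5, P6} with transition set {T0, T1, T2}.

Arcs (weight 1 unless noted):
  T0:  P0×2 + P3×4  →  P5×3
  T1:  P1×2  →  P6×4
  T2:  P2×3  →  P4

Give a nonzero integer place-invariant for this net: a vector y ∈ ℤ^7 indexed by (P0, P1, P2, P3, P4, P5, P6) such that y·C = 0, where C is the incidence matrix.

Incidence matrix C (rows=places, cols=transitions):
       T0   T1   T2
   P0  -2    0    0
   P1   0   -2    0
   P2   0    0   -3
   P3  -4    0    0
   P4   0    0    1
   P5   3    0    0
   P6   0    4    0

Candidate y = [2, 0, 0, -1, 0, 0, 0]; check y·C column-wise:
  col T0: 2·-2 + -1·-4 + 0·3 = 0
  col T1: 2·0 + 0·-2 + -1·0 + 0·4 = 0
  col T2: 2·0 + 0·-3 + -1·0 + 0·1 = 0

y = (P0:2, P1:0, P2:0, P3:-1, P4:0, P5:0, P6:0)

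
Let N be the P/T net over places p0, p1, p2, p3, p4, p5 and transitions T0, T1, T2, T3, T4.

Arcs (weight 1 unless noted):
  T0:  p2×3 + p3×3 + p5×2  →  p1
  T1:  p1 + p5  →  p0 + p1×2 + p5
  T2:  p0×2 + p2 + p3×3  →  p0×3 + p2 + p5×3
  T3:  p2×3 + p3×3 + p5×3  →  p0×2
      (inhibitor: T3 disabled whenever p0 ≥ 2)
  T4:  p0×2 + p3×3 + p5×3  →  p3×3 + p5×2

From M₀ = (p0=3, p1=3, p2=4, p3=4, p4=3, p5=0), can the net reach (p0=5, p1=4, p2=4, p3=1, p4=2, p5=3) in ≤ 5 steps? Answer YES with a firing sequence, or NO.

NO — not reachable within 5 firings

depth 0: 1 marking
depth 1: 2 markings reached so far
depth 2: 3 markings reached so far
depth 3: 4 markings reached so far
depth 4: 5 markings reached so far
depth 5: 6 markings reached so far
target is not among the 6 markings reachable within 5 steps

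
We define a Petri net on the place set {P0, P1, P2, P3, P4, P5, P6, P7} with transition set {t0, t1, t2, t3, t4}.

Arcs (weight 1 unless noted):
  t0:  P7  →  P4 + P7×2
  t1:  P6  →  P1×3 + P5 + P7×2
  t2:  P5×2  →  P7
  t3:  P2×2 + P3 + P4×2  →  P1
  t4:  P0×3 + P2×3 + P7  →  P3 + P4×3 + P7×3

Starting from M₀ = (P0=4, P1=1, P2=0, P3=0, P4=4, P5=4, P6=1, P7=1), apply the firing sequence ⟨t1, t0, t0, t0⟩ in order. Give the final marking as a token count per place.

step 1: fire t1:  (P0=4, P1=1, P2=0, P3=0, P4=4, P5=4, P6=1, P7=1) → (P0=4, P1=4, P2=0, P3=0, P4=4, P5=5, P6=0, P7=3)
step 2: fire t0:  (P0=4, P1=4, P2=0, P3=0, P4=4, P5=5, P6=0, P7=3) → (P0=4, P1=4, P2=0, P3=0, P4=5, P5=5, P6=0, P7=4)
step 3: fire t0:  (P0=4, P1=4, P2=0, P3=0, P4=5, P5=5, P6=0, P7=4) → (P0=4, P1=4, P2=0, P3=0, P4=6, P5=5, P6=0, P7=5)
step 4: fire t0:  (P0=4, P1=4, P2=0, P3=0, P4=6, P5=5, P6=0, P7=5) → (P0=4, P1=4, P2=0, P3=0, P4=7, P5=5, P6=0, P7=6)

(P0=4, P1=4, P2=0, P3=0, P4=7, P5=5, P6=0, P7=6)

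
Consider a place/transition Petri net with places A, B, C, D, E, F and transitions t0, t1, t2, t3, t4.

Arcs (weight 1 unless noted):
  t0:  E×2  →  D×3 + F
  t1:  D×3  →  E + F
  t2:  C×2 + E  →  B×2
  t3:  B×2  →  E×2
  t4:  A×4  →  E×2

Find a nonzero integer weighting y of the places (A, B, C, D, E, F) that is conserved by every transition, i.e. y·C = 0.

Incidence matrix C (rows=places, cols=transitions):
       t0   t1   t2   t3   t4
    A   0    0    0    0   -4
    B   0    0    2   -2    0
    C   0    0   -2    0    0
    D   3   -3    0    0    0
    E  -2    1   -1    2    2
    F   1    1    0    0    0

Candidate y = [1, 2, 1, 1, 2, 1]; check y·C column-wise:
  col t0: 1·0 + 2·0 + 1·0 + 1·3 + 2·-2 + 1·1 = 0
  col t1: 1·0 + 2·0 + 1·0 + 1·-3 + 2·1 + 1·1 = 0
  col t2: 1·0 + 2·2 + 1·-2 + 1·0 + 2·-1 + 1·0 = 0
  col t3: 1·0 + 2·-2 + 1·0 + 1·0 + 2·2 + 1·0 = 0
  col t4: 1·-4 + 2·0 + 1·0 + 1·0 + 2·2 + 1·0 = 0

y = (A:1, B:2, C:1, D:1, E:2, F:1)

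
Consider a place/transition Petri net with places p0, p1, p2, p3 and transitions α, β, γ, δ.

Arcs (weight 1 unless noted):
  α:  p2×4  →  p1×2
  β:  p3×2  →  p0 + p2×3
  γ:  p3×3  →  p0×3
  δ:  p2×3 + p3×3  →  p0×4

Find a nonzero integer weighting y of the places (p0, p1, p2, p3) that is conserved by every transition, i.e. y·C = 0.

Incidence matrix C (rows=places, cols=transitions):
        α    β    γ    δ
   p0   0    1    3    4
   p1   2    0    0    0
   p2  -4    3    0   -3
   p3   0   -2   -3   -3

Candidate y = [3, 2, 1, 3]; check y·C column-wise:
  col α: 3·0 + 2·2 + 1·-4 + 3·0 = 0
  col β: 3·1 + 2·0 + 1·3 + 3·-2 = 0
  col γ: 3·3 + 2·0 + 1·0 + 3·-3 = 0
  col δ: 3·4 + 2·0 + 1·-3 + 3·-3 = 0

y = (p0:3, p1:2, p2:1, p3:3)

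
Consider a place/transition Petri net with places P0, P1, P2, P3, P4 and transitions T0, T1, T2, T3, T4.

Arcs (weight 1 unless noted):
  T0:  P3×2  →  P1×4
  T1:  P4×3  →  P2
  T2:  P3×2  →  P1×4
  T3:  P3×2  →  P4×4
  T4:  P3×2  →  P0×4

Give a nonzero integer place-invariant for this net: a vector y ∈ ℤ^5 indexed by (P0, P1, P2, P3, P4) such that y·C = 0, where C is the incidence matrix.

y = (P0:1, P1:1, P2:3, P3:2, P4:1)

Incidence matrix C (rows=places, cols=transitions):
       T0   T1   T2   T3   T4
   P0   0    0    0    0    4
   P1   4    0    4    0    0
   P2   0    1    0    0    0
   P3  -2    0   -2   -2   -2
   P4   0   -3    0    4    0

Candidate y = [1, 1, 3, 2, 1]; check y·C column-wise:
  col T0: 1·0 + 1·4 + 3·0 + 2·-2 + 1·0 = 0
  col T1: 1·0 + 1·0 + 3·1 + 2·0 + 1·-3 = 0
  col T2: 1·0 + 1·4 + 3·0 + 2·-2 + 1·0 = 0
  col T3: 1·0 + 1·0 + 3·0 + 2·-2 + 1·4 = 0
  col T4: 1·4 + 1·0 + 3·0 + 2·-2 + 1·0 = 0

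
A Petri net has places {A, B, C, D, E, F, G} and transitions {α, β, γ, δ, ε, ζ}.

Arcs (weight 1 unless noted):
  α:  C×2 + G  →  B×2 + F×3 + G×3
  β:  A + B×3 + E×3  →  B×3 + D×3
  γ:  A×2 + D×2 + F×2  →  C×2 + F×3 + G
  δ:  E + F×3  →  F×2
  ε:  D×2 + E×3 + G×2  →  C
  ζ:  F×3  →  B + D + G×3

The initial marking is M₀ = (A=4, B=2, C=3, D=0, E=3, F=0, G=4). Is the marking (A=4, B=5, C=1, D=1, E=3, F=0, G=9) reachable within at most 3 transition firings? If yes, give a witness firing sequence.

step 1: fire α:  (A=4, B=2, C=3, D=0, E=3, F=0, G=4) → (A=4, B=4, C=1, D=0, E=3, F=3, G=6)
step 2: fire ζ:  (A=4, B=4, C=1, D=0, E=3, F=3, G=6) → (A=4, B=5, C=1, D=1, E=3, F=0, G=9)

YES — reachable via ⟨α, ζ⟩ (2 firings)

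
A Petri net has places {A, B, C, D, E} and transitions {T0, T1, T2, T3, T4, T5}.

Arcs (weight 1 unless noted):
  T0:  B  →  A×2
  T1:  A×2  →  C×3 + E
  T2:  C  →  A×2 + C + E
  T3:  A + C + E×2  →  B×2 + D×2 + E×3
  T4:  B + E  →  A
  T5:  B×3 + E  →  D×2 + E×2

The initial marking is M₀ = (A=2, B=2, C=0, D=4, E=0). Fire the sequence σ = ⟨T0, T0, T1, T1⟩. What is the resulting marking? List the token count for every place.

(A=2, B=0, C=6, D=4, E=2)

step 1: fire T0:  (A=2, B=2, C=0, D=4, E=0) → (A=4, B=1, C=0, D=4, E=0)
step 2: fire T0:  (A=4, B=1, C=0, D=4, E=0) → (A=6, B=0, C=0, D=4, E=0)
step 3: fire T1:  (A=6, B=0, C=0, D=4, E=0) → (A=4, B=0, C=3, D=4, E=1)
step 4: fire T1:  (A=4, B=0, C=3, D=4, E=1) → (A=2, B=0, C=6, D=4, E=2)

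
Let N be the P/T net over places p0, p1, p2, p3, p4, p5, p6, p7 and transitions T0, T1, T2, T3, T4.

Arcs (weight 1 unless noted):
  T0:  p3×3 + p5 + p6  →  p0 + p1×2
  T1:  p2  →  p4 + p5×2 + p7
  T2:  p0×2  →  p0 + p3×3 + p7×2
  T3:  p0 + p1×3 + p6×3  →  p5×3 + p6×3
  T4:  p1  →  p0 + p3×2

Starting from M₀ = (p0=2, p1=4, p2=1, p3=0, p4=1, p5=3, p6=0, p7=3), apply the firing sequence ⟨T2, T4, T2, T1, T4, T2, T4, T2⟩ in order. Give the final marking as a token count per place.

step 1: fire T2:  (p0=2, p1=4, p2=1, p3=0, p4=1, p5=3, p6=0, p7=3) → (p0=1, p1=4, p2=1, p3=3, p4=1, p5=3, p6=0, p7=5)
step 2: fire T4:  (p0=1, p1=4, p2=1, p3=3, p4=1, p5=3, p6=0, p7=5) → (p0=2, p1=3, p2=1, p3=5, p4=1, p5=3, p6=0, p7=5)
step 3: fire T2:  (p0=2, p1=3, p2=1, p3=5, p4=1, p5=3, p6=0, p7=5) → (p0=1, p1=3, p2=1, p3=8, p4=1, p5=3, p6=0, p7=7)
step 4: fire T1:  (p0=1, p1=3, p2=1, p3=8, p4=1, p5=3, p6=0, p7=7) → (p0=1, p1=3, p2=0, p3=8, p4=2, p5=5, p6=0, p7=8)
step 5: fire T4:  (p0=1, p1=3, p2=0, p3=8, p4=2, p5=5, p6=0, p7=8) → (p0=2, p1=2, p2=0, p3=10, p4=2, p5=5, p6=0, p7=8)
step 6: fire T2:  (p0=2, p1=2, p2=0, p3=10, p4=2, p5=5, p6=0, p7=8) → (p0=1, p1=2, p2=0, p3=13, p4=2, p5=5, p6=0, p7=10)
step 7: fire T4:  (p0=1, p1=2, p2=0, p3=13, p4=2, p5=5, p6=0, p7=10) → (p0=2, p1=1, p2=0, p3=15, p4=2, p5=5, p6=0, p7=10)
step 8: fire T2:  (p0=2, p1=1, p2=0, p3=15, p4=2, p5=5, p6=0, p7=10) → (p0=1, p1=1, p2=0, p3=18, p4=2, p5=5, p6=0, p7=12)

(p0=1, p1=1, p2=0, p3=18, p4=2, p5=5, p6=0, p7=12)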